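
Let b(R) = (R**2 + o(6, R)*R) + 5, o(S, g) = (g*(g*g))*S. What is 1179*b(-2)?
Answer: 123795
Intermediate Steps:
o(S, g) = S*g**3 (o(S, g) = (g*g**2)*S = g**3*S = S*g**3)
b(R) = 5 + R**2 + 6*R**4 (b(R) = (R**2 + (6*R**3)*R) + 5 = (R**2 + 6*R**4) + 5 = 5 + R**2 + 6*R**4)
1179*b(-2) = 1179*(5 + (-2)**2 + 6*(-2)**4) = 1179*(5 + 4 + 6*16) = 1179*(5 + 4 + 96) = 1179*105 = 123795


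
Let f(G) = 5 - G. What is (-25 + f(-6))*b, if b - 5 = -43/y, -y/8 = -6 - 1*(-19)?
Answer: -3941/52 ≈ -75.788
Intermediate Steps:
y = -104 (y = -8*(-6 - 1*(-19)) = -8*(-6 + 19) = -8*13 = -104)
b = 563/104 (b = 5 - 43/(-104) = 5 - 43*(-1/104) = 5 + 43/104 = 563/104 ≈ 5.4135)
(-25 + f(-6))*b = (-25 + (5 - 1*(-6)))*(563/104) = (-25 + (5 + 6))*(563/104) = (-25 + 11)*(563/104) = -14*563/104 = -3941/52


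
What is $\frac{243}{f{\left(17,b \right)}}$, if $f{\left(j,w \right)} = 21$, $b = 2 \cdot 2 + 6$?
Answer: $\frac{81}{7} \approx 11.571$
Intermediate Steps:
$b = 10$ ($b = 4 + 6 = 10$)
$\frac{243}{f{\left(17,b \right)}} = \frac{243}{21} = 243 \cdot \frac{1}{21} = \frac{81}{7}$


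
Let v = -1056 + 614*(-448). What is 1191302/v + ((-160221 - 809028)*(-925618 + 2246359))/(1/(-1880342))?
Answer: 332330591008085458173341/138064 ≈ 2.4071e+18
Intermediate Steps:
v = -276128 (v = -1056 - 275072 = -276128)
1191302/v + ((-160221 - 809028)*(-925618 + 2246359))/(1/(-1880342)) = 1191302/(-276128) + ((-160221 - 809028)*(-925618 + 2246359))/(1/(-1880342)) = 1191302*(-1/276128) + (-969249*1320741)/(-1/1880342) = -595651/138064 - 1280126893509*(-1880342) = -595651/138064 + 2407076363194500078 = 332330591008085458173341/138064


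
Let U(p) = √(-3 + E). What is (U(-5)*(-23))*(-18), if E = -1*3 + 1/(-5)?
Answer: 414*I*√155/5 ≈ 1030.9*I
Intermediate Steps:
E = -16/5 (E = -3 - ⅕ = -16/5 ≈ -3.2000)
U(p) = I*√155/5 (U(p) = √(-3 - 16/5) = √(-31/5) = I*√155/5)
(U(-5)*(-23))*(-18) = ((I*√155/5)*(-23))*(-18) = -23*I*√155/5*(-18) = 414*I*√155/5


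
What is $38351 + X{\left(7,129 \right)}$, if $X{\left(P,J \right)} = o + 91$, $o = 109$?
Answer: $38551$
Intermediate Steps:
$X{\left(P,J \right)} = 200$ ($X{\left(P,J \right)} = 109 + 91 = 200$)
$38351 + X{\left(7,129 \right)} = 38351 + 200 = 38551$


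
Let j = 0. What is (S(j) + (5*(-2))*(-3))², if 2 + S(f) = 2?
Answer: 900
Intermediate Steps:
S(f) = 0 (S(f) = -2 + 2 = 0)
(S(j) + (5*(-2))*(-3))² = (0 + (5*(-2))*(-3))² = (0 - 10*(-3))² = (0 + 30)² = 30² = 900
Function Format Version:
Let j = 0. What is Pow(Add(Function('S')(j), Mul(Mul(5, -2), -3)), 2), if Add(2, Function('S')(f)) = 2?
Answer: 900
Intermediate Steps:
Function('S')(f) = 0 (Function('S')(f) = Add(-2, 2) = 0)
Pow(Add(Function('S')(j), Mul(Mul(5, -2), -3)), 2) = Pow(Add(0, Mul(Mul(5, -2), -3)), 2) = Pow(Add(0, Mul(-10, -3)), 2) = Pow(Add(0, 30), 2) = Pow(30, 2) = 900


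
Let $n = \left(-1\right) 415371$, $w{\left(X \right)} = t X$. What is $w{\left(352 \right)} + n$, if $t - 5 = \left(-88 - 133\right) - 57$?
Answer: $-511467$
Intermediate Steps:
$t = -273$ ($t = 5 - 278 = -273$)
$w{\left(X \right)} = - 273 X$
$n = -415371$
$w{\left(352 \right)} + n = \left(-273\right) 352 - 415371 = -96096 - 415371 = -511467$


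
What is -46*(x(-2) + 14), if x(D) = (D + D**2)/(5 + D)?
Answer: -2024/3 ≈ -674.67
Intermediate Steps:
x(D) = (D + D**2)/(5 + D)
-46*(x(-2) + 14) = -46*(-2*(1 - 2)/(5 - 2) + 14) = -46*(-2*(-1)/3 + 14) = -46*(-2*1/3*(-1) + 14) = -46*(2/3 + 14) = -46*44/3 = -2024/3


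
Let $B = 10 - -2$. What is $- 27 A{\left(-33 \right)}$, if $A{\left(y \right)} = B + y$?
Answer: $567$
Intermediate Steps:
$B = 12$ ($B = 10 + 2 = 12$)
$A{\left(y \right)} = 12 + y$
$- 27 A{\left(-33 \right)} = - 27 \left(12 - 33\right) = \left(-27\right) \left(-21\right) = 567$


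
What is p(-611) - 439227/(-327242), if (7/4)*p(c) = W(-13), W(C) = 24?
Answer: 34489821/2290694 ≈ 15.056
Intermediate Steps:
p(c) = 96/7 (p(c) = (4/7)*24 = 96/7)
p(-611) - 439227/(-327242) = 96/7 - 439227/(-327242) = 96/7 - 439227*(-1/327242) = 96/7 + 439227/327242 = 34489821/2290694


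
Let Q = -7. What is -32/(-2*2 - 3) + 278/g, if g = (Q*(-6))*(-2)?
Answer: 53/42 ≈ 1.2619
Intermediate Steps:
g = -84 (g = -7*(-6)*(-2) = 42*(-2) = -84)
-32/(-2*2 - 3) + 278/g = -32/(-2*2 - 3) + 278/(-84) = -32/(-4 - 3) + 278*(-1/84) = -32/(-7) - 139/42 = -32*(-1/7) - 139/42 = 32/7 - 139/42 = 53/42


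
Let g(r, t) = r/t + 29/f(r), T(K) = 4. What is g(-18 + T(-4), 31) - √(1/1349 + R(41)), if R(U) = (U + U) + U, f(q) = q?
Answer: -1095/434 - 2*√55959218/1349 ≈ -13.614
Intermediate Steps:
R(U) = 3*U (R(U) = 2*U + U = 3*U)
g(r, t) = 29/r + r/t (g(r, t) = r/t + 29/r = 29/r + r/t)
g(-18 + T(-4), 31) - √(1/1349 + R(41)) = (29/(-18 + 4) + (-18 + 4)/31) - √(1/1349 + 3*41) = (29/(-14) - 14*1/31) - √(1/1349 + 123) = (29*(-1/14) - 14/31) - √(165928/1349) = (-29/14 - 14/31) - 2*√55959218/1349 = -1095/434 - 2*√55959218/1349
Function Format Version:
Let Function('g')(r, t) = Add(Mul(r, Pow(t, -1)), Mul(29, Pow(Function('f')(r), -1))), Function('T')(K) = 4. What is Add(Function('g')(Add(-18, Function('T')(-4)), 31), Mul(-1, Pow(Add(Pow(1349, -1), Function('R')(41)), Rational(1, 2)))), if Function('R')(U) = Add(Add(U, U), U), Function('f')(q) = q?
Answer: Add(Rational(-1095, 434), Mul(Rational(-2, 1349), Pow(55959218, Rational(1, 2)))) ≈ -13.614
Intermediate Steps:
Function('R')(U) = Mul(3, U) (Function('R')(U) = Add(Mul(2, U), U) = Mul(3, U))
Function('g')(r, t) = Add(Mul(29, Pow(r, -1)), Mul(r, Pow(t, -1))) (Function('g')(r, t) = Add(Mul(r, Pow(t, -1)), Mul(29, Pow(r, -1))) = Add(Mul(29, Pow(r, -1)), Mul(r, Pow(t, -1))))
Add(Function('g')(Add(-18, Function('T')(-4)), 31), Mul(-1, Pow(Add(Pow(1349, -1), Function('R')(41)), Rational(1, 2)))) = Add(Add(Mul(29, Pow(Add(-18, 4), -1)), Mul(Add(-18, 4), Pow(31, -1))), Mul(-1, Pow(Add(Pow(1349, -1), Mul(3, 41)), Rational(1, 2)))) = Add(Add(Mul(29, Pow(-14, -1)), Mul(-14, Rational(1, 31))), Mul(-1, Pow(Add(Rational(1, 1349), 123), Rational(1, 2)))) = Add(Add(Mul(29, Rational(-1, 14)), Rational(-14, 31)), Mul(-1, Pow(Rational(165928, 1349), Rational(1, 2)))) = Add(Add(Rational(-29, 14), Rational(-14, 31)), Mul(-1, Mul(Rational(2, 1349), Pow(55959218, Rational(1, 2))))) = Add(Rational(-1095, 434), Mul(Rational(-2, 1349), Pow(55959218, Rational(1, 2))))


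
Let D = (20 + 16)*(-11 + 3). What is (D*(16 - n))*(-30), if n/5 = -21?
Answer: 1045440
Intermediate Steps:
n = -105 (n = 5*(-21) = -105)
D = -288 (D = 36*(-8) = -288)
(D*(16 - n))*(-30) = -288*(16 - 1*(-105))*(-30) = -288*(16 + 105)*(-30) = -288*121*(-30) = -34848*(-30) = 1045440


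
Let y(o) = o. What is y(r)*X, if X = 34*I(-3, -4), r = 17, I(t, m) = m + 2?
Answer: -1156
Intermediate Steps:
I(t, m) = 2 + m
X = -68 (X = 34*(2 - 4) = 34*(-2) = -68)
y(r)*X = 17*(-68) = -1156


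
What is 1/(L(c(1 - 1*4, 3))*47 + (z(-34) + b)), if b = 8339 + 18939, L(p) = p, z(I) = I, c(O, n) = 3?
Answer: 1/27385 ≈ 3.6516e-5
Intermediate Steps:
b = 27278
1/(L(c(1 - 1*4, 3))*47 + (z(-34) + b)) = 1/(3*47 + (-34 + 27278)) = 1/(141 + 27244) = 1/27385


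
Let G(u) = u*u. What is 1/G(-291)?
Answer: 1/84681 ≈ 1.1809e-5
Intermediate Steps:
G(u) = u²
1/G(-291) = 1/((-291)²) = 1/84681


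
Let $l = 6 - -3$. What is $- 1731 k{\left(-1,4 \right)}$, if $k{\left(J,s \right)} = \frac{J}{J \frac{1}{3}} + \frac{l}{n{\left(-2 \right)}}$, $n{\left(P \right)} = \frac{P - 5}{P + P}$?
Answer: $- \frac{98667}{7} \approx -14095.0$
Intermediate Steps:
$l = 9$ ($l = 6 + 3 = 9$)
$n{\left(P \right)} = \frac{-5 + P}{2 P}$
$k{\left(J,s \right)} = \frac{57}{7}$ ($k{\left(J,s \right)} = \frac{J}{J \frac{1}{3}} + \frac{9}{\frac{1}{2} \frac{1}{-2} \left(-5 - 2\right)} = \frac{J}{J \frac{1}{3}} + \frac{9}{\frac{1}{2} \left(- \frac{1}{2}\right) \left(-7\right)} = \frac{J}{\frac{1}{3} J} + \frac{9}{\frac{7}{4}} = J \frac{3}{J} + 9 \cdot \frac{4}{7} = 3 + \frac{36}{7} = \frac{57}{7}$)
$- 1731 k{\left(-1,4 \right)} = \left(-1731\right) \frac{57}{7} = - \frac{98667}{7}$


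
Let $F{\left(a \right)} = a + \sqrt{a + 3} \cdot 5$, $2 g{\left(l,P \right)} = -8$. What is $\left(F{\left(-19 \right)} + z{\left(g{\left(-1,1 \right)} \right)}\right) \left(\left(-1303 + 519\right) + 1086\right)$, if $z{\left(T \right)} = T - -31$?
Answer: $2416 + 6040 i \approx 2416.0 + 6040.0 i$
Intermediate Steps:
$g{\left(l,P \right)} = -4$ ($g{\left(l,P \right)} = \frac{1}{2} \left(-8\right) = -4$)
$F{\left(a \right)} = a + 5 \sqrt{3 + a}$ ($F{\left(a \right)} = a + \sqrt{3 + a} 5 = a + 5 \sqrt{3 + a}$)
$z{\left(T \right)} = 31 + T$ ($z{\left(T \right)} = T + 31 = 31 + T$)
$\left(F{\left(-19 \right)} + z{\left(g{\left(-1,1 \right)} \right)}\right) \left(\left(-1303 + 519\right) + 1086\right) = \left(\left(-19 + 5 \sqrt{3 - 19}\right) + \left(31 - 4\right)\right) \left(\left(-1303 + 519\right) + 1086\right) = \left(\left(-19 + 5 \sqrt{-16}\right) + 27\right) \left(-784 + 1086\right) = \left(\left(-19 + 5 \cdot 4 i\right) + 27\right) 302 = \left(\left(-19 + 20 i\right) + 27\right) 302 = \left(8 + 20 i\right) 302 = 2416 + 6040 i$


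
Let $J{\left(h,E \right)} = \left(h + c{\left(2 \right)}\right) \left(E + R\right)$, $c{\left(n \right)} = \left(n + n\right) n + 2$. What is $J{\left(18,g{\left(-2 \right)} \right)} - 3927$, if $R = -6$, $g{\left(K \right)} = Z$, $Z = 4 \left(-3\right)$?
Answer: $-4431$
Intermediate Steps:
$c{\left(n \right)} = 2 + 2 n^{2}$ ($c{\left(n \right)} = 2 n n + 2 = 2 n^{2} + 2 = 2 + 2 n^{2}$)
$Z = -12$
$g{\left(K \right)} = -12$
$J{\left(h,E \right)} = \left(-6 + E\right) \left(10 + h\right)$ ($J{\left(h,E \right)} = \left(h + \left(2 + 2 \cdot 2^{2}\right)\right) \left(E - 6\right) = \left(h + \left(2 + 2 \cdot 4\right)\right) \left(-6 + E\right) = \left(h + \left(2 + 8\right)\right) \left(-6 + E\right) = \left(h + 10\right) \left(-6 + E\right) = \left(10 + h\right) \left(-6 + E\right) = \left(-6 + E\right) \left(10 + h\right)$)
$J{\left(18,g{\left(-2 \right)} \right)} - 3927 = \left(-60 - 108 + 10 \left(-12\right) - 216\right) - 3927 = \left(-60 - 108 - 120 - 216\right) - 3927 = -504 - 3927 = -4431$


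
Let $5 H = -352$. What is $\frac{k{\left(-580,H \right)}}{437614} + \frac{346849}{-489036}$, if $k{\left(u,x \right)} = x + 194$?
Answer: $- \frac{379313833591}{535022500260} \approx -0.70897$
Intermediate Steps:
$H = - \frac{352}{5}$ ($H = \frac{1}{5} \left(-352\right) = - \frac{352}{5} \approx -70.4$)
$k{\left(u,x \right)} = 194 + x$
$\frac{k{\left(-580,H \right)}}{437614} + \frac{346849}{-489036} = \frac{194 - \frac{352}{5}}{437614} + \frac{346849}{-489036} = \frac{618}{5} \cdot \frac{1}{437614} + 346849 \left(- \frac{1}{489036}\right) = \frac{309}{1094035} - \frac{346849}{489036} = - \frac{379313833591}{535022500260}$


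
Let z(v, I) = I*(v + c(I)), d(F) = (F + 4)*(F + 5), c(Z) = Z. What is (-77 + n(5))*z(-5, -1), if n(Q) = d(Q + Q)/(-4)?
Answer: -777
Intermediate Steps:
d(F) = (4 + F)*(5 + F)
z(v, I) = I*(I + v) (z(v, I) = I*(v + I) = I*(I + v))
n(Q) = -5 - Q² - 9*Q/2 (n(Q) = (20 + (Q + Q)² + 9*(Q + Q))/(-4) = (20 + (2*Q)² + 9*(2*Q))*(-¼) = (20 + 4*Q² + 18*Q)*(-¼) = -5 - Q² - 9*Q/2)
(-77 + n(5))*z(-5, -1) = (-77 + (-5 - 1*5² - 9/2*5))*(-(-1 - 5)) = (-77 + (-5 - 1*25 - 45/2))*(-1*(-6)) = (-77 + (-5 - 25 - 45/2))*6 = (-77 - 105/2)*6 = -259/2*6 = -777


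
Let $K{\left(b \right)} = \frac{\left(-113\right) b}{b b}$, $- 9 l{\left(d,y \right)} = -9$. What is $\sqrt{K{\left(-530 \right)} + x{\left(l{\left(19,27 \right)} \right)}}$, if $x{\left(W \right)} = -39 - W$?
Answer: $\frac{3 i \sqrt{1241790}}{530} \approx 6.3077 i$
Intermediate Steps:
$l{\left(d,y \right)} = 1$ ($l{\left(d,y \right)} = \left(- \frac{1}{9}\right) \left(-9\right) = 1$)
$K{\left(b \right)} = - \frac{113}{b}$ ($K{\left(b \right)} = \frac{\left(-113\right) b}{b^{2}} = - \frac{113}{b}$)
$\sqrt{K{\left(-530 \right)} + x{\left(l{\left(19,27 \right)} \right)}} = \sqrt{- \frac{113}{-530} - 40} = \sqrt{\left(-113\right) \left(- \frac{1}{530}\right) - 40} = \sqrt{\frac{113}{530} - 40} = \sqrt{- \frac{21087}{530}} = \frac{3 i \sqrt{1241790}}{530}$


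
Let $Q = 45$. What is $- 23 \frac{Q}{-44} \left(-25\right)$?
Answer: $- \frac{25875}{44} \approx -588.07$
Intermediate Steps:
$- 23 \frac{Q}{-44} \left(-25\right) = - 23 \frac{45}{-44} \left(-25\right) = - 23 \cdot 45 \left(- \frac{1}{44}\right) \left(-25\right) = \left(-23\right) \left(- \frac{45}{44}\right) \left(-25\right) = \frac{1035}{44} \left(-25\right) = - \frac{25875}{44}$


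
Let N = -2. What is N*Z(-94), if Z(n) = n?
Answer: 188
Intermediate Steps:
N*Z(-94) = -2*(-94) = 188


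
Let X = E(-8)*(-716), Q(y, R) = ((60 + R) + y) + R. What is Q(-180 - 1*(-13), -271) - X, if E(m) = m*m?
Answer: 45175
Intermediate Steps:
E(m) = m**2
Q(y, R) = 60 + y + 2*R (Q(y, R) = (60 + R + y) + R = 60 + y + 2*R)
X = -45824 (X = (-8)**2*(-716) = 64*(-716) = -45824)
Q(-180 - 1*(-13), -271) - X = (60 + (-180 - 1*(-13)) + 2*(-271)) - 1*(-45824) = (60 + (-180 + 13) - 542) + 45824 = (60 - 167 - 542) + 45824 = -649 + 45824 = 45175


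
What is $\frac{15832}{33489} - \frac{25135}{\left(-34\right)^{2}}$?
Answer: $- \frac{823444223}{38713284} \approx -21.27$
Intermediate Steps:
$\frac{15832}{33489} - \frac{25135}{\left(-34\right)^{2}} = 15832 \cdot \frac{1}{33489} - \frac{25135}{1156} = \frac{15832}{33489} - \frac{25135}{1156} = - \frac{823444223}{38713284}$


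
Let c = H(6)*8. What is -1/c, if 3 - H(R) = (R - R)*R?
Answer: -1/24 ≈ -0.041667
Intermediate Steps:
H(R) = 3 (H(R) = 3 - (R - R)*R = 3 - 0*R = 3 - 1*0 = 3 + 0 = 3)
c = 24 (c = 3*8 = 24)
-1/c = -1/24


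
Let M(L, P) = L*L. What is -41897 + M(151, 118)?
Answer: -19096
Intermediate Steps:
M(L, P) = L²
-41897 + M(151, 118) = -41897 + 151² = -41897 + 22801 = -19096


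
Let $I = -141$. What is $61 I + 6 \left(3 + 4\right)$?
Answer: $-8559$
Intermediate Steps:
$61 I + 6 \left(3 + 4\right) = 61 \left(-141\right) + 6 \left(3 + 4\right) = -8601 + 6 \cdot 7 = -8601 + 42 = -8559$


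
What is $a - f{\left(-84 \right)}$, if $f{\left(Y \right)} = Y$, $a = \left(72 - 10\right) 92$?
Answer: $5788$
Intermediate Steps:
$a = 5704$ ($a = 62 \cdot 92 = 5704$)
$a - f{\left(-84 \right)} = 5704 - -84 = 5704 + 84 = 5788$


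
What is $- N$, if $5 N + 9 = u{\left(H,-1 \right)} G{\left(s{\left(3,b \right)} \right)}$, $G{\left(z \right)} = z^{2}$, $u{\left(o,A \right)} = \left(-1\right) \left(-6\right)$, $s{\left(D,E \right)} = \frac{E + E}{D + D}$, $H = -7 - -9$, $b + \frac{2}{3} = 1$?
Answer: $\frac{241}{135} \approx 1.7852$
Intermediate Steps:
$b = \frac{1}{3}$ ($b = - \frac{2}{3} + 1 = \frac{1}{3} \approx 0.33333$)
$H = 2$ ($H = -7 + 9 = 2$)
$s{\left(D,E \right)} = \frac{E}{D}$ ($s{\left(D,E \right)} = \frac{2 E}{2 D} = 2 E \frac{1}{2 D} = \frac{E}{D}$)
$u{\left(o,A \right)} = 6$
$N = - \frac{241}{135}$ ($N = - \frac{9}{5} + \frac{6 \left(\frac{1}{3 \cdot 3}\right)^{2}}{5} = - \frac{9}{5} + \frac{6 \left(\frac{1}{3} \cdot \frac{1}{3}\right)^{2}}{5} = - \frac{9}{5} + \frac{6 \left(\frac{1}{9}\right)^{2}}{5} = - \frac{9}{5} + \frac{6 \cdot \frac{1}{81}}{5} = - \frac{9}{5} + \frac{1}{5} \cdot \frac{2}{27} = - \frac{9}{5} + \frac{2}{135} = - \frac{241}{135} \approx -1.7852$)
$- N = \left(-1\right) \left(- \frac{241}{135}\right) = \frac{241}{135}$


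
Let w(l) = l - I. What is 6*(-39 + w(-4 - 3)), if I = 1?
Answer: -282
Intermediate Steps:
w(l) = -1 + l (w(l) = l - 1*1 = l - 1 = -1 + l)
6*(-39 + w(-4 - 3)) = 6*(-39 + (-1 + (-4 - 3))) = 6*(-39 + (-1 - 7)) = 6*(-39 - 8) = 6*(-47) = -282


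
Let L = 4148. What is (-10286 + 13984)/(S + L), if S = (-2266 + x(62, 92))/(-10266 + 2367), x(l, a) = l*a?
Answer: 113219/126983 ≈ 0.89161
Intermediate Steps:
x(l, a) = a*l
S = -1146/2633 (S = (-2266 + 92*62)/(-10266 + 2367) = (-2266 + 5704)/(-7899) = 3438*(-1/7899) = -1146/2633 ≈ -0.43525)
(-10286 + 13984)/(S + L) = (-10286 + 13984)/(-1146/2633 + 4148) = 3698/(10920538/2633) = 3698*(2633/10920538) = 113219/126983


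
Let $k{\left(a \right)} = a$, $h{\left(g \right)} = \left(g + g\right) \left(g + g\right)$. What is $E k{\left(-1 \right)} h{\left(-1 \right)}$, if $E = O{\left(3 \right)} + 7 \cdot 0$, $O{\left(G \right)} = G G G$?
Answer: $-108$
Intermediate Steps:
$O{\left(G \right)} = G^{3}$ ($O{\left(G \right)} = G^{2} G = G^{3}$)
$h{\left(g \right)} = 4 g^{2}$ ($h{\left(g \right)} = 2 g 2 g = 4 g^{2}$)
$E = 27$ ($E = 3^{3} + 7 \cdot 0 = 27 + 0 = 27$)
$E k{\left(-1 \right)} h{\left(-1 \right)} = 27 \left(-1\right) 4 \left(-1\right)^{2} = - 27 \cdot 4 \cdot 1 = \left(-27\right) 4 = -108$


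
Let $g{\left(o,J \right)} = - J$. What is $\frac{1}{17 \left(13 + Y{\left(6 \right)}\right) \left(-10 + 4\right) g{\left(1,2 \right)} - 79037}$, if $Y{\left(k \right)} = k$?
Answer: $- \frac{1}{75161} \approx -1.3305 \cdot 10^{-5}$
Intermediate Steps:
$\frac{1}{17 \left(13 + Y{\left(6 \right)}\right) \left(-10 + 4\right) g{\left(1,2 \right)} - 79037} = \frac{1}{17 \left(13 + 6\right) \left(-10 + 4\right) \left(\left(-1\right) 2\right) - 79037} = \frac{1}{17 \cdot 19 \left(-6\right) \left(-2\right) - 79037} = \frac{1}{17 \left(-114\right) \left(-2\right) - 79037} = \frac{1}{\left(-1938\right) \left(-2\right) - 79037} = \frac{1}{3876 - 79037} = \frac{1}{-75161} = - \frac{1}{75161}$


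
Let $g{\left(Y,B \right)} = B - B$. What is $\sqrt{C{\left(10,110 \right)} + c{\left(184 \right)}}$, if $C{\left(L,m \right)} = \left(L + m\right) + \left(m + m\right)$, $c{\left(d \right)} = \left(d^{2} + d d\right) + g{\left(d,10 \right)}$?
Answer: $2 \sqrt{17013} \approx 260.87$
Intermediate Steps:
$g{\left(Y,B \right)} = 0$
$c{\left(d \right)} = 2 d^{2}$ ($c{\left(d \right)} = \left(d^{2} + d d\right) + 0 = \left(d^{2} + d^{2}\right) + 0 = 2 d^{2} + 0 = 2 d^{2}$)
$C{\left(L,m \right)} = L + 3 m$ ($C{\left(L,m \right)} = \left(L + m\right) + 2 m = L + 3 m$)
$\sqrt{C{\left(10,110 \right)} + c{\left(184 \right)}} = \sqrt{\left(10 + 3 \cdot 110\right) + 2 \cdot 184^{2}} = \sqrt{\left(10 + 330\right) + 2 \cdot 33856} = \sqrt{340 + 67712} = \sqrt{68052} = 2 \sqrt{17013}$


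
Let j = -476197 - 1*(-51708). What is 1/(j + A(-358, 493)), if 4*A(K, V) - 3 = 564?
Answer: -4/1697389 ≈ -2.3566e-6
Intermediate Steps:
A(K, V) = 567/4 (A(K, V) = ¾ + (¼)*564 = ¾ + 141 = 567/4)
j = -424489 (j = -476197 + 51708 = -424489)
1/(j + A(-358, 493)) = 1/(-424489 + 567/4) = 1/(-1697389/4) = -4/1697389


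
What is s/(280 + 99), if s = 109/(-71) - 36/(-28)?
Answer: -124/188363 ≈ -0.00065830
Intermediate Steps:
s = -124/497 (s = 109*(-1/71) - 36*(-1/28) = -109/71 + 9/7 = -124/497 ≈ -0.24950)
s/(280 + 99) = -124/(497*(280 + 99)) = -124/497/379 = -124/497*1/379 = -124/188363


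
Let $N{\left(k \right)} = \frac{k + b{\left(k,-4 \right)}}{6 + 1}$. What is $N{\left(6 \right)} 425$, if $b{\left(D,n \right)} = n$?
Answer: $\frac{850}{7} \approx 121.43$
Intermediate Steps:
$N{\left(k \right)} = - \frac{4}{7} + \frac{k}{7}$ ($N{\left(k \right)} = \frac{k - 4}{6 + 1} = \frac{-4 + k}{7} = \left(-4 + k\right) \frac{1}{7} = - \frac{4}{7} + \frac{k}{7}$)
$N{\left(6 \right)} 425 = \left(- \frac{4}{7} + \frac{1}{7} \cdot 6\right) 425 = \left(- \frac{4}{7} + \frac{6}{7}\right) 425 = \frac{2}{7} \cdot 425 = \frac{850}{7}$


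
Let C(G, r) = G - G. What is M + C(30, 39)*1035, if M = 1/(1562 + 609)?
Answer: 1/2171 ≈ 0.00046062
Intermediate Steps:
C(G, r) = 0
M = 1/2171 ≈ 0.00046062
M + C(30, 39)*1035 = 1/2171 + 0*1035 = 1/2171 + 0 = 1/2171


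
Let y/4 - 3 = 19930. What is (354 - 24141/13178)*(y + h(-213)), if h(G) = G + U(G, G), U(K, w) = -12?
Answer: 368981730597/13178 ≈ 2.8000e+7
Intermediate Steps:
y = 79732 (y = 12 + 4*19930 = 12 + 79720 = 79732)
h(G) = -12 + G (h(G) = G - 12 = -12 + G)
(354 - 24141/13178)*(y + h(-213)) = (354 - 24141/13178)*(79732 + (-12 - 213)) = (354 - 24141*1/13178)*(79732 - 225) = (354 - 24141/13178)*79507 = (4640871/13178)*79507 = 368981730597/13178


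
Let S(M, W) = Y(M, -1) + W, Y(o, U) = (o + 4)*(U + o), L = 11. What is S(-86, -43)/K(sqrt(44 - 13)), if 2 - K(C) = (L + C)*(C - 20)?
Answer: 1354381/33970 - 63819*sqrt(31)/33970 ≈ 29.410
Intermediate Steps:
Y(o, U) = (4 + o)*(U + o)
K(C) = 2 - (-20 + C)*(11 + C) (K(C) = 2 - (11 + C)*(C - 20) = 2 - (11 + C)*(-20 + C) = 2 - (-20 + C)*(11 + C))
S(M, W) = -4 + W + M**2 + 3*M (S(M, W) = (M**2 + 4*(-1) + 4*M - M) + W = (M**2 - 4 + 4*M - M) + W = (-4 + M**2 + 3*M) + W = -4 + W + M**2 + 3*M)
S(-86, -43)/K(sqrt(44 - 13)) = (-4 - 43 + (-86)**2 + 3*(-86))/(222 - (sqrt(44 - 13))**2 + 9*sqrt(44 - 13)) = (-4 - 43 + 7396 - 258)/(222 - (sqrt(31))**2 + 9*sqrt(31)) = 7091/(222 - 1*31 + 9*sqrt(31)) = 7091/(222 - 31 + 9*sqrt(31)) = 7091/(191 + 9*sqrt(31))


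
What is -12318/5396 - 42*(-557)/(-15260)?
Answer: -2805417/735205 ≈ -3.8158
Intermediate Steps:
-12318/5396 - 42*(-557)/(-15260) = -12318*1/5396 + 23394*(-1/15260) = -6159/2698 - 1671/1090 = -2805417/735205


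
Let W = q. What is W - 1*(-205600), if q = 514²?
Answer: 469796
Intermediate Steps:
q = 264196
W = 264196
W - 1*(-205600) = 264196 - 1*(-205600) = 264196 + 205600 = 469796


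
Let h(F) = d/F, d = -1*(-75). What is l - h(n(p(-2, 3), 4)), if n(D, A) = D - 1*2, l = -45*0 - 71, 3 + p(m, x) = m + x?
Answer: -209/4 ≈ -52.250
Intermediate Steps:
p(m, x) = -3 + m + x (p(m, x) = -3 + (m + x) = -3 + m + x)
d = 75
l = -71 (l = 0 - 71 = -71)
n(D, A) = -2 + D (n(D, A) = D - 2 = -2 + D)
h(F) = 75/F
l - h(n(p(-2, 3), 4)) = -71 - 75/(-2 + (-3 - 2 + 3)) = -71 - 75/(-2 - 2) = -71 - 75/(-4) = -71 - 75*(-1)/4 = -71 - 1*(-75/4) = -71 + 75/4 = -209/4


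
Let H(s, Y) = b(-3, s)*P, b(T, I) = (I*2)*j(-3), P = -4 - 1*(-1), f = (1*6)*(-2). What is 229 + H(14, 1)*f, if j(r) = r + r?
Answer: -5819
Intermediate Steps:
f = -12 (f = 6*(-2) = -12)
P = -3 (P = -4 + 1 = -3)
j(r) = 2*r
b(T, I) = -12*I (b(T, I) = (I*2)*(2*(-3)) = (2*I)*(-6) = -12*I)
H(s, Y) = 36*s (H(s, Y) = -12*s*(-3) = 36*s)
229 + H(14, 1)*f = 229 + (36*14)*(-12) = 229 + 504*(-12) = 229 - 6048 = -5819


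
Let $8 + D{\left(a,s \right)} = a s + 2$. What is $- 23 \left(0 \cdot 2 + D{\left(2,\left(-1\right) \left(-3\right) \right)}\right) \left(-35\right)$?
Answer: $0$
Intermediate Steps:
$D{\left(a,s \right)} = -6 + a s$ ($D{\left(a,s \right)} = -8 + \left(a s + 2\right) = -8 + \left(2 + a s\right) = -6 + a s$)
$- 23 \left(0 \cdot 2 + D{\left(2,\left(-1\right) \left(-3\right) \right)}\right) \left(-35\right) = - 23 \left(0 \cdot 2 - \left(6 - 2 \left(\left(-1\right) \left(-3\right)\right)\right)\right) \left(-35\right) = - 23 \left(0 + \left(-6 + 2 \cdot 3\right)\right) \left(-35\right) = - 23 \left(0 + \left(-6 + 6\right)\right) \left(-35\right) = - 23 \left(0 + 0\right) \left(-35\right) = \left(-23\right) 0 \left(-35\right) = 0 \left(-35\right) = 0$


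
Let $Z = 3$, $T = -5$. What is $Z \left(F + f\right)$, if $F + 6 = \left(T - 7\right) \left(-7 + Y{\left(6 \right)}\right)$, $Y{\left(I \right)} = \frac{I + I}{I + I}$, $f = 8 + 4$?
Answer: $234$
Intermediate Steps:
$f = 12$
$Y{\left(I \right)} = 1$ ($Y{\left(I \right)} = \frac{2 I}{2 I} = 2 I \frac{1}{2 I} = 1$)
$F = 66$ ($F = -6 + \left(-5 - 7\right) \left(-7 + 1\right) = -6 - -72 = -6 + 72 = 66$)
$Z \left(F + f\right) = 3 \left(66 + 12\right) = 3 \cdot 78 = 234$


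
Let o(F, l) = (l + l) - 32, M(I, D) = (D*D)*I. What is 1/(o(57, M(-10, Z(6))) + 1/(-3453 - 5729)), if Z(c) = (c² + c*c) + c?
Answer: -9182/1117559585 ≈ -8.2161e-6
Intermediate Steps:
Z(c) = c + 2*c² (Z(c) = (c² + c²) + c = 2*c² + c = c + 2*c²)
M(I, D) = I*D² (M(I, D) = D²*I = I*D²)
o(F, l) = -32 + 2*l (o(F, l) = 2*l - 32 = -32 + 2*l)
1/(o(57, M(-10, Z(6))) + 1/(-3453 - 5729)) = 1/((-32 + 2*(-10*36*(1 + 2*6)²)) + 1/(-3453 - 5729)) = 1/((-32 + 2*(-10*36*(1 + 12)²)) + 1/(-9182)) = 1/((-32 + 2*(-10*(6*13)²)) - 1/9182) = 1/((-32 + 2*(-10*78²)) - 1/9182) = 1/((-32 + 2*(-10*6084)) - 1/9182) = 1/((-32 + 2*(-60840)) - 1/9182) = 1/((-32 - 121680) - 1/9182) = 1/(-121712 - 1/9182) = 1/(-1117559585/9182) = -9182/1117559585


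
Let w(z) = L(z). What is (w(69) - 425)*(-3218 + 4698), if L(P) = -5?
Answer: -636400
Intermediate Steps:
w(z) = -5
(w(69) - 425)*(-3218 + 4698) = (-5 - 425)*(-3218 + 4698) = -430*1480 = -636400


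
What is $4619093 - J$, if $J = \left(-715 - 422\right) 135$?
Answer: $4772588$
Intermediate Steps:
$J = -153495$ ($J = \left(-1137\right) 135 = -153495$)
$4619093 - J = 4619093 - -153495 = 4619093 + 153495 = 4772588$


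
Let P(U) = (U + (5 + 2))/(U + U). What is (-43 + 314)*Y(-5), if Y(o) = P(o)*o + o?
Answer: -1084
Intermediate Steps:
P(U) = (7 + U)/(2*U) (P(U) = (U + 7)/((2*U)) = (7 + U)*(1/(2*U)) = (7 + U)/(2*U))
Y(o) = 7/2 + 3*o/2 (Y(o) = ((7 + o)/(2*o))*o + o = (7/2 + o/2) + o = 7/2 + 3*o/2)
(-43 + 314)*Y(-5) = (-43 + 314)*(7/2 + (3/2)*(-5)) = 271*(7/2 - 15/2) = 271*(-4) = -1084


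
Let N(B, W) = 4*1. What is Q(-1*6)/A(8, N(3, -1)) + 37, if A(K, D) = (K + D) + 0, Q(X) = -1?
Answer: 443/12 ≈ 36.917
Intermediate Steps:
N(B, W) = 4
A(K, D) = D + K (A(K, D) = (D + K) + 0 = D + K)
Q(-1*6)/A(8, N(3, -1)) + 37 = -1/(4 + 8) + 37 = -1/12 + 37 = 443/12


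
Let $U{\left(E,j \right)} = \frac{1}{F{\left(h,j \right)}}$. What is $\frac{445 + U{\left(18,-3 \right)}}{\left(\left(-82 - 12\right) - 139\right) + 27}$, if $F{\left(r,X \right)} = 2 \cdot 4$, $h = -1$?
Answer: $- \frac{3561}{1648} \approx -2.1608$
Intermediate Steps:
$F{\left(r,X \right)} = 8$
$U{\left(E,j \right)} = \frac{1}{8}$
$\frac{445 + U{\left(18,-3 \right)}}{\left(\left(-82 - 12\right) - 139\right) + 27} = \frac{445 + \frac{1}{8}}{\left(\left(-82 - 12\right) - 139\right) + 27} = \frac{3561}{8 \left(\left(-94 - 139\right) + 27\right)} = \frac{3561}{8 \left(-233 + 27\right)} = \frac{3561}{8 \left(-206\right)} = \frac{3561}{8} \left(- \frac{1}{206}\right) = - \frac{3561}{1648}$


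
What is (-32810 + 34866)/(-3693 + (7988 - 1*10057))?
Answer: -1028/2881 ≈ -0.35682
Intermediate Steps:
(-32810 + 34866)/(-3693 + (7988 - 1*10057)) = 2056/(-3693 + (7988 - 10057)) = 2056/(-3693 - 2069) = 2056/(-5762) = 2056*(-1/5762) = -1028/2881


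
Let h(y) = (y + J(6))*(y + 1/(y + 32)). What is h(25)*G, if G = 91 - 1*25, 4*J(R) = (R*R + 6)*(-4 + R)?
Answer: 1443112/19 ≈ 75953.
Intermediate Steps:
J(R) = (-4 + R)*(6 + R**2)/4 (J(R) = ((R*R + 6)*(-4 + R))/4 = ((R**2 + 6)*(-4 + R))/4 = ((6 + R**2)*(-4 + R))/4 = ((-4 + R)*(6 + R**2))/4 = (-4 + R)*(6 + R**2)/4)
h(y) = (21 + y)*(y + 1/(32 + y)) (h(y) = (y + (-6 - 1*6**2 + (1/4)*6**3 + (3/2)*6))*(y + 1/(y + 32)) = (y + (-6 - 1*36 + (1/4)*216 + 9))*(y + 1/(32 + y)) = (y + (-6 - 36 + 54 + 9))*(y + 1/(32 + y)) = (y + 21)*(y + 1/(32 + y)) = (21 + y)*(y + 1/(32 + y)))
G = 66 (G = 91 - 25 = 66)
h(25)*G = ((21 + 25**3 + 53*25**2 + 673*25)/(32 + 25))*66 = ((21 + 15625 + 53*625 + 16825)/57)*66 = ((21 + 15625 + 33125 + 16825)/57)*66 = ((1/57)*65596)*66 = (65596/57)*66 = 1443112/19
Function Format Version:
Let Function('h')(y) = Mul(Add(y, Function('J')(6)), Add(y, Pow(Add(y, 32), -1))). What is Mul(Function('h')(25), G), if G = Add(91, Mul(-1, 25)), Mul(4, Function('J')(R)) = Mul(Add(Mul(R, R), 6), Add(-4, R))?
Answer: Rational(1443112, 19) ≈ 75953.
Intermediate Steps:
Function('J')(R) = Mul(Rational(1, 4), Add(-4, R), Add(6, Pow(R, 2))) (Function('J')(R) = Mul(Rational(1, 4), Mul(Add(Mul(R, R), 6), Add(-4, R))) = Mul(Rational(1, 4), Mul(Add(Pow(R, 2), 6), Add(-4, R))) = Mul(Rational(1, 4), Mul(Add(6, Pow(R, 2)), Add(-4, R))) = Mul(Rational(1, 4), Mul(Add(-4, R), Add(6, Pow(R, 2)))) = Mul(Rational(1, 4), Add(-4, R), Add(6, Pow(R, 2))))
Function('h')(y) = Mul(Add(21, y), Add(y, Pow(Add(32, y), -1))) (Function('h')(y) = Mul(Add(y, Add(-6, Mul(-1, Pow(6, 2)), Mul(Rational(1, 4), Pow(6, 3)), Mul(Rational(3, 2), 6))), Add(y, Pow(Add(y, 32), -1))) = Mul(Add(y, Add(-6, Mul(-1, 36), Mul(Rational(1, 4), 216), 9)), Add(y, Pow(Add(32, y), -1))) = Mul(Add(y, Add(-6, -36, 54, 9)), Add(y, Pow(Add(32, y), -1))) = Mul(Add(y, 21), Add(y, Pow(Add(32, y), -1))) = Mul(Add(21, y), Add(y, Pow(Add(32, y), -1))))
G = 66 (G = Add(91, -25) = 66)
Mul(Function('h')(25), G) = Mul(Mul(Pow(Add(32, 25), -1), Add(21, Pow(25, 3), Mul(53, Pow(25, 2)), Mul(673, 25))), 66) = Mul(Mul(Pow(57, -1), Add(21, 15625, Mul(53, 625), 16825)), 66) = Mul(Mul(Rational(1, 57), Add(21, 15625, 33125, 16825)), 66) = Mul(Mul(Rational(1, 57), 65596), 66) = Mul(Rational(65596, 57), 66) = Rational(1443112, 19)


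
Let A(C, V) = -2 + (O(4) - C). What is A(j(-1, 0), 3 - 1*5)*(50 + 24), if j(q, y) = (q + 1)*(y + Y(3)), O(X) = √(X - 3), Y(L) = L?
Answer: -74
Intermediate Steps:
O(X) = √(-3 + X)
j(q, y) = (1 + q)*(3 + y) (j(q, y) = (q + 1)*(y + 3) = (1 + q)*(3 + y))
A(C, V) = -1 - C (A(C, V) = -2 + (√(-3 + 4) - C) = -2 + (√1 - C) = -2 + (1 - C) = -1 - C)
A(j(-1, 0), 3 - 1*5)*(50 + 24) = (-1 - (3 + 0 + 3*(-1) - 1*0))*(50 + 24) = (-1 - (3 + 0 - 3 + 0))*74 = (-1 - 1*0)*74 = (-1 + 0)*74 = -1*74 = -74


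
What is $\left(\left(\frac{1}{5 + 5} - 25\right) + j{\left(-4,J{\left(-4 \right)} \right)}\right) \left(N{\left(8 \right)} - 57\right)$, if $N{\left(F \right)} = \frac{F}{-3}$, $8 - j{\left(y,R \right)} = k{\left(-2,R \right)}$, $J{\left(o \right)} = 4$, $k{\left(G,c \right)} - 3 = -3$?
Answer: $\frac{30251}{30} \approx 1008.4$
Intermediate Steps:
$k{\left(G,c \right)} = 0$ ($k{\left(G,c \right)} = 3 - 3 = 0$)
$j{\left(y,R \right)} = 8$ ($j{\left(y,R \right)} = 8 - 0 = 8 + 0 = 8$)
$N{\left(F \right)} = - \frac{F}{3}$ ($N{\left(F \right)} = F \left(- \frac{1}{3}\right) = - \frac{F}{3}$)
$\left(\left(\frac{1}{5 + 5} - 25\right) + j{\left(-4,J{\left(-4 \right)} \right)}\right) \left(N{\left(8 \right)} - 57\right) = \left(\left(\frac{1}{5 + 5} - 25\right) + 8\right) \left(\left(- \frac{1}{3}\right) 8 - 57\right) = \left(\left(\frac{1}{10} - 25\right) + 8\right) \left(- \frac{8}{3} - 57\right) = \left(\left(\frac{1}{10} - 25\right) + 8\right) \left(- \frac{179}{3}\right) = \left(- \frac{249}{10} + 8\right) \left(- \frac{179}{3}\right) = \left(- \frac{169}{10}\right) \left(- \frac{179}{3}\right) = \frac{30251}{30}$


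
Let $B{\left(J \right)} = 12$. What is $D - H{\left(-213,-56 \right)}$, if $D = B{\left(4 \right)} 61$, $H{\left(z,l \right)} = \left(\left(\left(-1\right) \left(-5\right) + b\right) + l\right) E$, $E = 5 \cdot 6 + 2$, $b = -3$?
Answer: $2460$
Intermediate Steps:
$E = 32$ ($E = 30 + 2 = 32$)
$H{\left(z,l \right)} = 64 + 32 l$ ($H{\left(z,l \right)} = \left(\left(\left(-1\right) \left(-5\right) - 3\right) + l\right) 32 = \left(\left(5 - 3\right) + l\right) 32 = \left(2 + l\right) 32 = 64 + 32 l$)
$D = 732$ ($D = 12 \cdot 61 = 732$)
$D - H{\left(-213,-56 \right)} = 732 - \left(64 + 32 \left(-56\right)\right) = 732 - \left(64 - 1792\right) = 732 - -1728 = 732 + 1728 = 2460$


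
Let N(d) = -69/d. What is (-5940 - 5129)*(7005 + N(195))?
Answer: -5039737838/65 ≈ -7.7534e+7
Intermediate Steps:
(-5940 - 5129)*(7005 + N(195)) = (-5940 - 5129)*(7005 - 69/195) = -11069*(7005 - 69*1/195) = -11069*(7005 - 23/65) = -11069*455302/65 = -5039737838/65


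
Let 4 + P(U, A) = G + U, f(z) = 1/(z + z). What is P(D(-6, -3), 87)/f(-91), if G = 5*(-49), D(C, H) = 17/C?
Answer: 137501/3 ≈ 45834.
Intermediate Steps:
G = -245
f(z) = 1/(2*z)
P(U, A) = -249 + U (P(U, A) = -4 + (-245 + U) = -249 + U)
P(D(-6, -3), 87)/f(-91) = (-249 + 17/(-6))/(((½)/(-91))) = (-249 + 17*(-⅙))/(((½)*(-1/91))) = (-249 - 17/6)/(-1/182) = -1511/6*(-182) = 137501/3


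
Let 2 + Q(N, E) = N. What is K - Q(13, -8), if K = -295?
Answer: -306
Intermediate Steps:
Q(N, E) = -2 + N
K - Q(13, -8) = -295 - (-2 + 13) = -295 - 1*11 = -295 - 11 = -306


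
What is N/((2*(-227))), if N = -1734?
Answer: 867/227 ≈ 3.8194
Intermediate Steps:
N/((2*(-227))) = -1734/(2*(-227)) = -1734/(-454) = -1734*(-1/454) = 867/227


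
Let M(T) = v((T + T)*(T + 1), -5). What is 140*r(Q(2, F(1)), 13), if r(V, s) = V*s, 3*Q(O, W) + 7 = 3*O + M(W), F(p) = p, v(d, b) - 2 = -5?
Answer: -7280/3 ≈ -2426.7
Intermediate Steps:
v(d, b) = -3 (v(d, b) = 2 - 5 = -3)
M(T) = -3
Q(O, W) = -10/3 + O (Q(O, W) = -7/3 + (3*O - 3)/3 = -7/3 + (-3 + 3*O)/3 = -7/3 + (-1 + O) = -10/3 + O)
140*r(Q(2, F(1)), 13) = 140*((-10/3 + 2)*13) = 140*(-4/3*13) = 140*(-52/3) = -7280/3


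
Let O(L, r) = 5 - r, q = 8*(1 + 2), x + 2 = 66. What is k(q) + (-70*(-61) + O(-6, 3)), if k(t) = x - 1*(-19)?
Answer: 4355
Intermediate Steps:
x = 64 (x = -2 + 66 = 64)
q = 24 (q = 8*3 = 24)
k(t) = 83 (k(t) = 64 - 1*(-19) = 64 + 19 = 83)
k(q) + (-70*(-61) + O(-6, 3)) = 83 + (-70*(-61) + (5 - 1*3)) = 83 + (4270 + (5 - 3)) = 83 + (4270 + 2) = 83 + 4272 = 4355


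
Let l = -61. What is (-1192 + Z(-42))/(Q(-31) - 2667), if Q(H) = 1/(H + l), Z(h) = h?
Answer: 113528/245365 ≈ 0.46269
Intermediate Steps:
Q(H) = 1/(-61 + H) (Q(H) = 1/(H - 61) = 1/(-61 + H))
(-1192 + Z(-42))/(Q(-31) - 2667) = (-1192 - 42)/(1/(-61 - 31) - 2667) = -1234/(1/(-92) - 2667) = -1234/(-1/92 - 2667) = -1234/(-245365/92) = -1234*(-92/245365) = 113528/245365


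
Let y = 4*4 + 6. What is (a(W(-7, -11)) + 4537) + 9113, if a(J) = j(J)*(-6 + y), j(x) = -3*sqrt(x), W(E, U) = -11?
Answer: 13650 - 48*I*sqrt(11) ≈ 13650.0 - 159.2*I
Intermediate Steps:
y = 22 (y = 16 + 6 = 22)
a(J) = -48*sqrt(J) (a(J) = (-3*sqrt(J))*(-6 + 22) = -3*sqrt(J)*16 = -48*sqrt(J))
(a(W(-7, -11)) + 4537) + 9113 = (-48*I*sqrt(11) + 4537) + 9113 = (4537 - 48*I*sqrt(11)) + 9113 = 13650 - 48*I*sqrt(11)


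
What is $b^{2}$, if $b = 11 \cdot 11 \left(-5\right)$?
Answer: $366025$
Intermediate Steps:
$b = -605$ ($b = 121 \left(-5\right) = -605$)
$b^{2} = \left(-605\right)^{2} = 366025$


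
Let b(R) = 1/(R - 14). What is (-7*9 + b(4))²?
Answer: 398161/100 ≈ 3981.6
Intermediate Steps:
b(R) = 1/(-14 + R)
(-7*9 + b(4))² = (-7*9 + 1/(-14 + 4))² = (-63 + 1/(-10))² = (-63 - ⅒)² = (-631/10)² = 398161/100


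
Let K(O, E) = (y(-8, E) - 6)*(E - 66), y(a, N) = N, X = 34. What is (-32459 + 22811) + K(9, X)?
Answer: -10544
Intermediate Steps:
K(O, E) = (-66 + E)*(-6 + E) (K(O, E) = (E - 6)*(E - 66) = (-6 + E)*(-66 + E) = (-66 + E)*(-6 + E))
(-32459 + 22811) + K(9, X) = (-32459 + 22811) + (396 + 34² - 72*34) = -9648 + (396 + 1156 - 2448) = -9648 - 896 = -10544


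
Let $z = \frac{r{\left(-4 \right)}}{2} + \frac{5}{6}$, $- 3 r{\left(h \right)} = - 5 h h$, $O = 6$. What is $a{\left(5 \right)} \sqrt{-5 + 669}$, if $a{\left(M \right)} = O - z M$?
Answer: $- \frac{389 \sqrt{166}}{3} \approx -1670.6$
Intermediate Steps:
$r{\left(h \right)} = \frac{5 h^{2}}{3}$ ($r{\left(h \right)} = - \frac{- 5 h h}{3} = - \frac{\left(-5\right) h^{2}}{3} = \frac{5 h^{2}}{3}$)
$z = \frac{85}{6}$ ($z = \frac{\frac{5}{3} \left(-4\right)^{2}}{2} + \frac{5}{6} = \frac{5}{3} \cdot 16 \cdot \frac{1}{2} + 5 \cdot \frac{1}{6} = \frac{80}{3} \cdot \frac{1}{2} + \frac{5}{6} = \frac{40}{3} + \frac{5}{6} = \frac{85}{6} \approx 14.167$)
$a{\left(M \right)} = 6 - \frac{85 M}{6}$
$a{\left(5 \right)} \sqrt{-5 + 669} = \left(6 - \frac{425}{6}\right) \sqrt{-5 + 669} = \left(6 - \frac{425}{6}\right) \sqrt{664} = - \frac{389 \cdot 2 \sqrt{166}}{6} = - \frac{389 \sqrt{166}}{3}$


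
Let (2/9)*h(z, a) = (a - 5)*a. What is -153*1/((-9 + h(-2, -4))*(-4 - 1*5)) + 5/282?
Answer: 109/846 ≈ 0.12884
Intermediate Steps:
h(z, a) = 9*a*(-5 + a)/2 (h(z, a) = 9*((a - 5)*a)/2 = 9*((-5 + a)*a)/2 = 9*(a*(-5 + a))/2 = 9*a*(-5 + a)/2)
-153*1/((-9 + h(-2, -4))*(-4 - 1*5)) + 5/282 = -153*1/((-9 + (9/2)*(-4)*(-5 - 4))*(-4 - 1*5)) + 5/282 = -153*1/((-9 + (9/2)*(-4)*(-9))*(-4 - 5)) + 5*(1/282) = -153*(-1/(9*(-9 + 162))) + 5/282 = -153/((-9*153)) + 5/282 = -153/(-1377) + 5/282 = -153*(-1/1377) + 5/282 = ⅑ + 5/282 = 109/846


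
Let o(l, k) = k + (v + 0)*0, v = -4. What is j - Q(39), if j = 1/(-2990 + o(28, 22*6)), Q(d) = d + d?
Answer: -222925/2858 ≈ -78.000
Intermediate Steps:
Q(d) = 2*d
o(l, k) = k (o(l, k) = k + (-4 + 0)*0 = k - 4*0 = k + 0 = k)
j = -1/2858 (j = 1/(-2990 + 22*6) = 1/(-2990 + 132) = 1/(-2858) = -1/2858 ≈ -0.00034990)
j - Q(39) = -1/2858 - 2*39 = -1/2858 - 1*78 = -1/2858 - 78 = -222925/2858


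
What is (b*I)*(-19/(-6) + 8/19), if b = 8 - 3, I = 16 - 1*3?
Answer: 26585/114 ≈ 233.20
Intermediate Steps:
I = 13 (I = 16 - 3 = 13)
b = 5
(b*I)*(-19/(-6) + 8/19) = (5*13)*(-19/(-6) + 8/19) = 65*(-19*(-1/6) + 8*(1/19)) = 65*(19/6 + 8/19) = 65*(409/114) = 26585/114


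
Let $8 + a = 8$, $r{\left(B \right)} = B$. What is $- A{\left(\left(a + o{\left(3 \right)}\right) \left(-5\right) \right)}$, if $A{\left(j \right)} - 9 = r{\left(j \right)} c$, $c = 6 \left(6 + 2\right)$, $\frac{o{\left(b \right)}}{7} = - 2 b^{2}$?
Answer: $-30249$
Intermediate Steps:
$a = 0$ ($a = -8 + 8 = 0$)
$o{\left(b \right)} = - 14 b^{2}$ ($o{\left(b \right)} = 7 \left(- 2 b^{2}\right) = - 14 b^{2}$)
$c = 48$ ($c = 6 \cdot 8 = 48$)
$A{\left(j \right)} = 9 + 48 j$ ($A{\left(j \right)} = 9 + j 48 = 9 + 48 j$)
$- A{\left(\left(a + o{\left(3 \right)}\right) \left(-5\right) \right)} = - (9 + 48 \left(0 - 14 \cdot 3^{2}\right) \left(-5\right)) = - (9 + 48 \left(0 - 126\right) \left(-5\right)) = - (9 + 48 \left(\left(-126\right) \left(-5\right)\right)) = - (9 + 48 \cdot 630) = - (9 + 30240) = \left(-1\right) 30249 = -30249$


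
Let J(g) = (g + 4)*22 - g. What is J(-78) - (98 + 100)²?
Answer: -40754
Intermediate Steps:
J(g) = 88 + 21*g (J(g) = (4 + g)*22 - g = (88 + 22*g) - g = 88 + 21*g)
J(-78) - (98 + 100)² = (88 + 21*(-78)) - (98 + 100)² = (88 - 1638) - 1*198² = -1550 - 1*39204 = -1550 - 39204 = -40754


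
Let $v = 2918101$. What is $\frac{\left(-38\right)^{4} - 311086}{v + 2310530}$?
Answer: $\frac{591350}{1742877} \approx 0.3393$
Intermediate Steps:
$\frac{\left(-38\right)^{4} - 311086}{v + 2310530} = \frac{\left(-38\right)^{4} - 311086}{2918101 + 2310530} = \frac{2085136 - 311086}{5228631} = 1774050 \cdot \frac{1}{5228631} = \frac{591350}{1742877}$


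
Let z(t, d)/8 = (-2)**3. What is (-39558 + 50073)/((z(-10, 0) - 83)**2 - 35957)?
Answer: -10515/14348 ≈ -0.73285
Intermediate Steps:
z(t, d) = -64 (z(t, d) = 8*(-2)**3 = 8*(-8) = -64)
(-39558 + 50073)/((z(-10, 0) - 83)**2 - 35957) = (-39558 + 50073)/((-64 - 83)**2 - 35957) = 10515/((-147)**2 - 35957) = 10515/(21609 - 35957) = 10515/(-14348) = 10515*(-1/14348) = -10515/14348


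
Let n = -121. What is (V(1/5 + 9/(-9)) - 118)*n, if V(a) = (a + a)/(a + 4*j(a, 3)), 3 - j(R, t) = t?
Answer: 14036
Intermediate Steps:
j(R, t) = 3 - t
V(a) = 2 (V(a) = (a + a)/(a + 4*(3 - 1*3)) = (2*a)/(a + 4*(3 - 3)) = (2*a)/(a + 4*0) = (2*a)/(a + 0) = (2*a)/a = 2)
(V(1/5 + 9/(-9)) - 118)*n = (2 - 118)*(-121) = -116*(-121) = 14036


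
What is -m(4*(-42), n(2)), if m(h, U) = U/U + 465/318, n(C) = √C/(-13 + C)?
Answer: -261/106 ≈ -2.4623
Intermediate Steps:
n(C) = √C/(-13 + C)
m(h, U) = 261/106 (m(h, U) = 1 + 465*(1/318) = 1 + 155/106 = 261/106)
-m(4*(-42), n(2)) = -1*261/106 = -261/106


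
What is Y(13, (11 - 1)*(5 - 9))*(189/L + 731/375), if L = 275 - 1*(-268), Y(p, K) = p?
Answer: 2027168/67875 ≈ 29.866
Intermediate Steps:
L = 543 (L = 275 + 268 = 543)
Y(13, (11 - 1)*(5 - 9))*(189/L + 731/375) = 13*(189/543 + 731/375) = 13*(189*(1/543) + 731*(1/375)) = 13*(63/181 + 731/375) = 13*(155936/67875) = 2027168/67875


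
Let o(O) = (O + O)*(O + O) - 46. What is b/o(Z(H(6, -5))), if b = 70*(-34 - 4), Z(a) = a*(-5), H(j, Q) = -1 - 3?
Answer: -190/111 ≈ -1.7117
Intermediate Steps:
H(j, Q) = -4
Z(a) = -5*a
o(O) = -46 + 4*O**2 (o(O) = (2*O)*(2*O) - 46 = 4*O**2 - 46 = -46 + 4*O**2)
b = -2660 (b = 70*(-38) = -2660)
b/o(Z(H(6, -5))) = -2660/(-46 + 4*(-5*(-4))**2) = -2660/(-46 + 4*20**2) = -2660/(-46 + 4*400) = -2660/(-46 + 1600) = -2660/1554 = -2660*1/1554 = -190/111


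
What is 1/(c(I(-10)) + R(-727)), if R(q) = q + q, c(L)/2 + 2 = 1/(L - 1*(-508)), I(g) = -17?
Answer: -491/715876 ≈ -0.00068587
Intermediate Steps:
c(L) = -4 + 2/(508 + L) (c(L) = -4 + 2/(L - 1*(-508)) = -4 + 2/(L + 508) = -4 + 2/(508 + L))
R(q) = 2*q
1/(c(I(-10)) + R(-727)) = 1/(2*(-1015 - 2*(-17))/(508 - 17) + 2*(-727)) = 1/(2*(-1015 + 34)/491 - 1454) = 1/(2*(1/491)*(-981) - 1454) = 1/(-1962/491 - 1454) = 1/(-715876/491) = -491/715876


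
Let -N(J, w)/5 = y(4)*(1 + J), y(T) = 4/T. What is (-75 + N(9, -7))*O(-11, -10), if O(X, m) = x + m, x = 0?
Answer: 1250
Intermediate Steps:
O(X, m) = m (O(X, m) = 0 + m = m)
N(J, w) = -5 - 5*J (N(J, w) = -5*4/4*(1 + J) = -5*4*(¼)*(1 + J) = -5*(1 + J) = -5 - 5*J)
(-75 + N(9, -7))*O(-11, -10) = (-75 + (-5 - 5*9))*(-10) = (-75 + (-5 - 45))*(-10) = (-75 - 50)*(-10) = -125*(-10) = 1250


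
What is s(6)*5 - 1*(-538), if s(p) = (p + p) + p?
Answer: 628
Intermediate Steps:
s(p) = 3*p (s(p) = 2*p + p = 3*p)
s(6)*5 - 1*(-538) = (3*6)*5 - 1*(-538) = 18*5 + 538 = 90 + 538 = 628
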